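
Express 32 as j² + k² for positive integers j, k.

We need to find integers j, k > 0 such that j² + k² = 32.
Trying j = 4: k² = 32 - 4² = 32 - 16 = 16
k = 4
Check: 4² + 4² = 16 + 16 = 32 ✓

32 = 4² + 4²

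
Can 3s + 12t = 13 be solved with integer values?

Step 1: Compute gcd(3, 12).
gcd(3, 12) = 3

Step 2: Check divisibility.
Does 3 divide 13? 13 = 3 x 4 + 1, so no.

By the theorem on linear Diophantine equations, 3s + 12t = 13 has integer solutions if and only if gcd(3, 12) divides 13. Since 3 does not divide 13, no solutions exist.

No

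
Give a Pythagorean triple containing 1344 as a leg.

We need the other leg and hypotenuse such that 1344² + x² = c².
Take x = 2108, c = 2500: 1344² + 2108² = 1806336 + 4443664 = 6250000 = 2500² ✓
Triple: (2108, 1344, 2500)

(2108, 1344, 2500)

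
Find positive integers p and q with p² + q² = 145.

We need to find integers p, q > 0 such that p² + q² = 145.
Trying p = 1: q² = 145 - 1² = 145 - 1 = 144
q = 12
Check: 1² + 12² = 1 + 144 = 145 ✓

145 = 1² + 12²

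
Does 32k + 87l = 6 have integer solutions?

Step 1: Compute gcd(32, 87).
gcd(32, 87) = 1

Step 2: Check divisibility.
Does 1 divide 6? 6 = 1 x 6, so yes.

By the theorem on linear Diophantine equations, 32k + 87l = 6 has integer solutions if and only if gcd(32, 87) divides 6. Since 1 | 6, solutions exist.

Yes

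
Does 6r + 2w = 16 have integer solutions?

Step 1: Compute gcd(6, 2).
gcd(6, 2) = 2

Step 2: Check divisibility.
Does 2 divide 16? 16 = 2 x 8, so yes.

By the theorem on linear Diophantine equations, 6r + 2w = 16 has integer solutions if and only if gcd(6, 2) divides 16. Since 2 | 16, solutions exist.

Yes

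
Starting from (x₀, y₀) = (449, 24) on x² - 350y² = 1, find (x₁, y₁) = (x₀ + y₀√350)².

Solutions to x² - Dy² = 1 are generated by powers of (x₀ + y₀√D).
The next solution satisfies x₁ + y₁√350 = (x₀ + y₀√350)², giving:
x₁ = x₀² + 350y₀² = 449² + 350·24² = 201601 + 201600 = 403201
y₁ = 2x₀y₀ = 2·449·24 = 21552

Verify: 403201² - 350·21552² = 162571046401 - 162571046400 = 1 ✓

x = 403201, y = 21552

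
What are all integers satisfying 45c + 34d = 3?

Step 1: Compute gcd(45, 34) = 1.
Since 1 divides 3, solutions exist.

Step 2: Find a particular solution using extended Euclidean algorithm.
We get c₀ = -9, d₀ = 12.
Check: 45*-9 + 34*12 = 3 = 3 ✓

Step 3: Write the general solution.
c = -9 + (34/1)t = -9 + 34t
d = 12 - (45/1)t = 12 - 45t
for any integer t.

c = -9 + 34t, d = 12 - 45t for integer t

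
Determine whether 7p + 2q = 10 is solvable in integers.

Step 1: Compute gcd(7, 2).
gcd(7, 2) = 1

Step 2: Check divisibility.
Does 1 divide 10? 10 = 1 x 10, so yes.

By the theorem on linear Diophantine equations, 7p + 2q = 10 has integer solutions if and only if gcd(7, 2) divides 10. Since 1 | 10, solutions exist.

Yes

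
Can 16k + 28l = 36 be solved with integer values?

Step 1: Compute gcd(16, 28).
gcd(16, 28) = 4

Step 2: Check divisibility.
Does 4 divide 36? 36 = 4 x 9, so yes.

By the theorem on linear Diophantine equations, 16k + 28l = 36 has integer solutions if and only if gcd(16, 28) divides 36. Since 4 | 36, solutions exist.

Yes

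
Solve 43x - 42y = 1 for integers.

Step 1: Check solvability.
gcd(43, 42) = 1
Since 1 divides 1, solutions exist.

Step 2: Apply extended Euclidean algorithm to find gcd.
We find integers such that 43*x0 + 42*y0 = 1

Step 3: Scale the particular solution.
Multiply by 1/1 = 1:
x = 1, y = 1

Step 4: Verify.
43*(1) - 42*(1) = 1 = 1 ✓

x = 1, y = 1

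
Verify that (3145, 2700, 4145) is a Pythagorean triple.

Compute a² + b² = 3145² + 2700² = 9891025 + 7290000 = 17181025
Compute c² = 4145² = 17181025
Since 17181025 = 17181025, confirmed.

Yes, it is a Pythagorean triple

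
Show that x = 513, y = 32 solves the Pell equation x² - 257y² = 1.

Compute x² = 513² = 263169
Compute 257y² = 257·32² = 257·1024 = 263168
x² - 257y² = 263169 - 263168 = 1
Since this equals 1, (513, 32) is a solution.

Yes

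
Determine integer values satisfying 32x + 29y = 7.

Step 1: Check solvability.
gcd(32, 29) = 1
Since 1 divides 7, solutions exist.

Step 2: Apply extended Euclidean algorithm to find gcd.
We find integers such that 32*x0 + 29*y0 = 1

Step 3: Scale the particular solution.
Multiply by 7/1 = 7:
x = 70, y = -77

Step 4: Verify.
32*(70) + 29*(-77) = 7 = 7 ✓

x = 70, y = -77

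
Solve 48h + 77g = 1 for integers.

Step 1: Check solvability.
gcd(48, 77) = 1
Since 1 divides 1, solutions exist.

Step 2: Apply extended Euclidean algorithm to find gcd.
We find integers such that 48*x0 + 77*y0 = 1

Step 3: Scale the particular solution.
Multiply by 1/1 = 1:
h = -8, g = 5

Step 4: Verify.
48*(-8) + 77*(5) = 1 = 1 ✓

h = -8, g = 5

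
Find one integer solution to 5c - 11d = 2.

Step 1: Check solvability.
gcd(5, 11) = 1
Since 1 divides 2, solutions exist.

Step 2: Apply extended Euclidean algorithm to find gcd.
We find integers such that 5*x0 + 11*y0 = 1

Step 3: Scale the particular solution.
Multiply by 2/1 = 2:
c = -4, d = -2

Step 4: Verify.
5*(-4) - 11*(-2) = 2 = 2 ✓

c = -4, d = -2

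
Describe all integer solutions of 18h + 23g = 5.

Step 1: Compute gcd(18, 23) = 1.
Since 1 divides 5, solutions exist.

Step 2: Find a particular solution using extended Euclidean algorithm.
We get h₀ = 45, g₀ = -35.
Check: 18*45 + 23*-35 = 5 = 5 ✓

Step 3: Write the general solution.
h = 45 + (23/1)t = 45 + 23t
g = -35 - (18/1)t = -35 - 18t
for any integer t.

h = 45 + 23t, g = -35 - 18t for integer t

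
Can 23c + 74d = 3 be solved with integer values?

Step 1: Compute gcd(23, 74).
gcd(23, 74) = 1

Step 2: Check divisibility.
Does 1 divide 3? 3 = 1 x 3, so yes.

By the theorem on linear Diophantine equations, 23c + 74d = 3 has integer solutions if and only if gcd(23, 74) divides 3. Since 1 | 3, solutions exist.

Yes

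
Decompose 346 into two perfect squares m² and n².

We need to find integers m, n > 0 such that m² + n² = 346.
Trying m = 11: n² = 346 - 11² = 346 - 121 = 225
n = 15
Check: 11² + 15² = 121 + 225 = 346 ✓

346 = 11² + 15²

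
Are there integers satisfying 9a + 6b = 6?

Step 1: Compute gcd(9, 6).
gcd(9, 6) = 3

Step 2: Check divisibility.
Does 3 divide 6? 6 = 3 x 2, so yes.

By the theorem on linear Diophantine equations, 9a + 6b = 6 has integer solutions if and only if gcd(9, 6) divides 6. Since 3 | 6, solutions exist.

Yes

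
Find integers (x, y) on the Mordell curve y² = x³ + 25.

Try small integer x values and check whether x³ + 25 is a perfect square.
x = 0: x³ + 25 = 0³ + 25 = 0 + 25 = 25
Is 25 a perfect square? 5² = 25 ✓
So (x, y) = (0, -5) is a solution.

x = 0, y = -5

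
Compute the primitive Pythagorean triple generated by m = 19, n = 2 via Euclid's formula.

a = m² - n² = 361 - 4 = 357
b = 2mn = 2·19·2 = 76
c = m² + n² = 361 + 4 = 365
Verify: 357² + 76² = 127449 + 5776 = 133225 = 365² ✓

(357, 76, 365)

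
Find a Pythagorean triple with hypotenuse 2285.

We need a² + b² = 2285² = 5221225.
Trying: 2125² + 840² = 4515625 + 705600 = 5221225 ✓

(2125, 840, 2285)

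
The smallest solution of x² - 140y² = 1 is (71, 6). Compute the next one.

Solutions to x² - Dy² = 1 are generated by powers of (x₀ + y₀√D).
The next solution satisfies x₁ + y₁√140 = (x₀ + y₀√140)², giving:
x₁ = x₀² + 140y₀² = 71² + 140·6² = 5041 + 5040 = 10081
y₁ = 2x₀y₀ = 2·71·6 = 852

Verify: 10081² - 140·852² = 101626561 - 101626560 = 1 ✓

x = 10081, y = 852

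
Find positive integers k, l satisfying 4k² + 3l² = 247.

Try small values of k and check whether (247 - 4k²)/3 is a perfect square.
k = 1: 4·1² = 4, so 3l² = 247 - 4 = 243, giving l² = 81, l = 9.
Check: 4·1² + 3·9² = 4 + 243 = 247 ✓

k = 1, l = 9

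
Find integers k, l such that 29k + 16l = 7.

Step 1: Check solvability.
gcd(29, 16) = 1
Since 1 divides 7, solutions exist.

Step 2: Apply extended Euclidean algorithm to find gcd.
We find integers such that 29*x0 + 16*y0 = 1

Step 3: Scale the particular solution.
Multiply by 7/1 = 7:
k = 35, l = -63

Step 4: Verify.
29*(35) + 16*(-63) = 7 = 7 ✓

k = 35, l = -63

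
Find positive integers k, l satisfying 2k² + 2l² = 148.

Try small values of k and check whether (148 - 2k²)/2 is a perfect square.
k = 5: 2·5² = 50, so 2l² = 148 - 50 = 98, giving l² = 49, l = 7.
Check: 2·5² + 2·7² = 50 + 98 = 148 ✓

k = 5, l = 7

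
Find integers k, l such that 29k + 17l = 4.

Step 1: Check solvability.
gcd(29, 17) = 1
Since 1 divides 4, solutions exist.

Step 2: Apply extended Euclidean algorithm to find gcd.
We find integers such that 29*x0 + 17*y0 = 1

Step 3: Scale the particular solution.
Multiply by 4/1 = 4:
k = -28, l = 48

Step 4: Verify.
29*(-28) + 17*(48) = 4 = 4 ✓

k = -28, l = 48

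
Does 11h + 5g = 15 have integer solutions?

Step 1: Compute gcd(11, 5).
gcd(11, 5) = 1

Step 2: Check divisibility.
Does 1 divide 15? 15 = 1 x 15, so yes.

By the theorem on linear Diophantine equations, 11h + 5g = 15 has integer solutions if and only if gcd(11, 5) divides 15. Since 1 | 15, solutions exist.

Yes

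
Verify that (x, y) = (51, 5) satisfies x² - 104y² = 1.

Compute x² = 51² = 2601
Compute 104y² = 104·5² = 104·25 = 2600
x² - 104y² = 2601 - 2600 = 1
Since this equals 1, (51, 5) is a solution.

Yes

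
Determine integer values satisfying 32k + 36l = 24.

Step 1: Check solvability.
gcd(32, 36) = 4
Since 4 divides 24, solutions exist.

Step 2: Apply extended Euclidean algorithm to find gcd.
We find integers such that 32*x0 + 36*y0 = 4

Step 3: Scale the particular solution.
Multiply by 24/4 = 6:
k = -6, l = 6

Step 4: Verify.
32*(-6) + 36*(6) = 24 = 24 ✓

k = -6, l = 6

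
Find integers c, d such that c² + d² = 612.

We need to find integers c, d > 0 such that c² + d² = 612.
Trying c = 6: d² = 612 - 6² = 612 - 36 = 576
d = 24
Check: 6² + 24² = 36 + 576 = 612 ✓

612 = 6² + 24²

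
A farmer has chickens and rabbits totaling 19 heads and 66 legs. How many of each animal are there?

Let c = chickens, r = rabbits.
Heads: c + r = 19
Legs: 2c + 4r = 66
From the first equation, c = 19 - r. Substitute:
2(19 - r) + 4r = 66
38 + 2r = 66
r = (66 - 38)/2 = 14
c = 19 - 14 = 5

Chickens: 5, Rabbits: 14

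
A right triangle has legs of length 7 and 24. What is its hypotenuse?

c² = a² + b² = 7² + 24² = 49 + 576 = 625
c = 25

25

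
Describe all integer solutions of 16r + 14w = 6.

Step 1: Compute gcd(16, 14) = 2.
Since 2 divides 6, solutions exist.

Step 2: Find a particular solution using extended Euclidean algorithm.
We get r₀ = 3, w₀ = -3.
Check: 16*3 + 14*-3 = 6 = 6 ✓

Step 3: Write the general solution.
r = 3 + (14/2)t = 3 + 7t
w = -3 - (16/2)t = -3 - 8t
for any integer t.

r = 3 + 7t, w = -3 - 8t for integer t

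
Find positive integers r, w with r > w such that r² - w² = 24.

Factor: r² - w² = (r+w)(r-w) = 24.
We need two factors of 24 with the same parity.
Use r+w = 12 and r-w = 2 (product 12·2 = 24).
Adding: 2r = 14, so r = 7.
Subtracting: 2w = 10, so w = 5.
Check: 7² - 5² = 49 - 25 = 24 ✓

r = 7, w = 5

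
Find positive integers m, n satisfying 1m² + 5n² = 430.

Try small values of m and check whether (430 - 1m²)/5 is a perfect square.
m = 5: 1·5² = 25, so 5n² = 430 - 25 = 405, giving n² = 81, n = 9.
Check: 1·5² + 5·9² = 25 + 405 = 430 ✓

m = 5, n = 9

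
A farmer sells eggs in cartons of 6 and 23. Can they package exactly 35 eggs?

We need non-negative a, b with 6a + 23b = 35.
gcd(6, 23) = 1 divides 35.
Try a = 2: 23b = 35 - 12 = 23, so b = 1.
One way: 2 cartons of 6 and 1 cartons of 23.

Yes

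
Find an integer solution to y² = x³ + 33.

Try small integer x values and check whether x³ + 33 is a perfect square.
x = -2: x³ + 33 = -2³ + 33 = -8 + 33 = 25
Is 25 a perfect square? 5² = 25 ✓
So (x, y) = (-2, 5) is a solution.

x = -2, y = 5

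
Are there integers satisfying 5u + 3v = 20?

Step 1: Compute gcd(5, 3).
gcd(5, 3) = 1

Step 2: Check divisibility.
Does 1 divide 20? 20 = 1 x 20, so yes.

By the theorem on linear Diophantine equations, 5u + 3v = 20 has integer solutions if and only if gcd(5, 3) divides 20. Since 1 | 20, solutions exist.

Yes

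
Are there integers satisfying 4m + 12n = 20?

Step 1: Compute gcd(4, 12).
gcd(4, 12) = 4

Step 2: Check divisibility.
Does 4 divide 20? 20 = 4 x 5, so yes.

By the theorem on linear Diophantine equations, 4m + 12n = 20 has integer solutions if and only if gcd(4, 12) divides 20. Since 4 | 20, solutions exist.

Yes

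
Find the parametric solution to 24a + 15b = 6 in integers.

Step 1: Compute gcd(24, 15) = 3.
Since 3 divides 6, solutions exist.

Step 2: Find a particular solution using extended Euclidean algorithm.
We get a₀ = 4, b₀ = -6.
Check: 24*4 + 15*-6 = 6 = 6 ✓

Step 3: Write the general solution.
a = 4 + (15/3)t = 4 + 5t
b = -6 - (24/3)t = -6 - 8t
for any integer t.

a = 4 + 5t, b = -6 - 8t for integer t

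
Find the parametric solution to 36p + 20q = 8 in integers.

Step 1: Compute gcd(36, 20) = 4.
Since 4 divides 8, solutions exist.

Step 2: Find a particular solution using extended Euclidean algorithm.
We get p₀ = -2, q₀ = 4.
Check: 36*-2 + 20*4 = 8 = 8 ✓

Step 3: Write the general solution.
p = -2 + (20/4)t = -2 + 5t
q = 4 - (36/4)t = 4 - 9t
for any integer t.

p = -2 + 5t, q = 4 - 9t for integer t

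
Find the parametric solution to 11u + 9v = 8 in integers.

Step 1: Compute gcd(11, 9) = 1.
Since 1 divides 8, solutions exist.

Step 2: Find a particular solution using extended Euclidean algorithm.
We get u₀ = -32, v₀ = 40.
Check: 11*-32 + 9*40 = 8 = 8 ✓

Step 3: Write the general solution.
u = -32 + (9/1)t = -32 + 9t
v = 40 - (11/1)t = 40 - 11t
for any integer t.

u = -32 + 9t, v = 40 - 11t for integer t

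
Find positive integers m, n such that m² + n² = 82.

Search for m with 82 - m² a perfect square.
m = 1: 82 - 1² = 82 - 1 = 81 = 9² ✓
So m = 1, n = 9.

m = 1, n = 9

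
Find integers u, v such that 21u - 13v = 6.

Step 1: Check solvability.
gcd(21, 13) = 1
Since 1 divides 6, solutions exist.

Step 2: Apply extended Euclidean algorithm to find gcd.
We find integers such that 21*x0 + 13*y0 = 1

Step 3: Scale the particular solution.
Multiply by 6/1 = 6:
u = 30, v = 48

Step 4: Verify.
21*(30) - 13*(48) = 6 = 6 ✓

u = 30, v = 48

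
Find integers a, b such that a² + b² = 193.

We need to find integers a, b > 0 such that a² + b² = 193.
Trying a = 7: b² = 193 - 7² = 193 - 49 = 144
b = 12
Check: 7² + 12² = 49 + 144 = 193 ✓

193 = 7² + 12²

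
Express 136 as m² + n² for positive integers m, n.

We need to find integers m, n > 0 such that m² + n² = 136.
Trying m = 6: n² = 136 - 6² = 136 - 36 = 100
n = 10
Check: 6² + 10² = 36 + 100 = 136 ✓

136 = 6² + 10²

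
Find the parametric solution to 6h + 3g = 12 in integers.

Step 1: Compute gcd(6, 3) = 3.
Since 3 divides 12, solutions exist.

Step 2: Find a particular solution using extended Euclidean algorithm.
We get h₀ = 0, g₀ = 4.
Check: 6*0 + 3*4 = 12 = 12 ✓

Step 3: Write the general solution.
h = 0 + (3/3)t = 0 + 1t
g = 4 - (6/3)t = 4 - 2t
for any integer t.

h = 0 + 1t, g = 4 - 2t for integer t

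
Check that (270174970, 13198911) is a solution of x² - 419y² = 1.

Compute x² = 270174970² = 72994514414500900
Compute 419y² = 419·13198911² = 419·174211251585921 = 72994514414500899
x² - 419y² = 72994514414500900 - 72994514414500899 = 1
Since this equals 1, (270174970, 13198911) is a solution.

Yes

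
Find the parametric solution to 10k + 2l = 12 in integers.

Step 1: Compute gcd(10, 2) = 2.
Since 2 divides 12, solutions exist.

Step 2: Find a particular solution using extended Euclidean algorithm.
We get k₀ = 0, l₀ = 6.
Check: 10*0 + 2*6 = 12 = 12 ✓

Step 3: Write the general solution.
k = 0 + (2/2)t = 0 + 1t
l = 6 - (10/2)t = 6 - 5t
for any integer t.

k = 0 + 1t, l = 6 - 5t for integer t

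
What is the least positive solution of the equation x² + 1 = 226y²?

We need x² = 226y² - 1. Try successive y:
y = 1: x² = 226·1² - 1 = 225 = 15² ✓
Check: 15² - 226·1² = 225 - 226 = -1 ✓

x = 15, y = 1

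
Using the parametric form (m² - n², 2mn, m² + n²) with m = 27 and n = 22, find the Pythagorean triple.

a = m² - n² = 27² - 22² = 729 - 484 = 245
b = 2mn = 2·27·22 = 1188
c = m² + n² = 729 + 484 = 1213
Verify: 245² + 1188² = 60025 + 1411344 = 1471369 = 1213² ✓

(245, 1188, 1213)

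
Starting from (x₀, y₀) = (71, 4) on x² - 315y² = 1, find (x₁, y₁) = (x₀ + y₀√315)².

Solutions to x² - Dy² = 1 are generated by powers of (x₀ + y₀√D).
The next solution satisfies x₁ + y₁√315 = (x₀ + y₀√315)², giving:
x₁ = x₀² + 315y₀² = 71² + 315·4² = 5041 + 5040 = 10081
y₁ = 2x₀y₀ = 2·71·4 = 568

Verify: 10081² - 315·568² = 101626561 - 101626560 = 1 ✓

x = 10081, y = 568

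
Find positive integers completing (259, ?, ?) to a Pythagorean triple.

We need the other leg and hypotenuse such that 259² + x² = c².
Take x = 660, c = 709: 259² + 660² = 67081 + 435600 = 502681 = 709² ✓
Triple: (259, 660, 709)

(259, 660, 709)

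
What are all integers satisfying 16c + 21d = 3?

Step 1: Compute gcd(16, 21) = 1.
Since 1 divides 3, solutions exist.

Step 2: Find a particular solution using extended Euclidean algorithm.
We get c₀ = 12, d₀ = -9.
Check: 16*12 + 21*-9 = 3 = 3 ✓

Step 3: Write the general solution.
c = 12 + (21/1)t = 12 + 21t
d = -9 - (16/1)t = -9 - 16t
for any integer t.

c = 12 + 21t, d = -9 - 16t for integer t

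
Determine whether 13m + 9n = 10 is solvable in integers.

Step 1: Compute gcd(13, 9).
gcd(13, 9) = 1

Step 2: Check divisibility.
Does 1 divide 10? 10 = 1 x 10, so yes.

By the theorem on linear Diophantine equations, 13m + 9n = 10 has integer solutions if and only if gcd(13, 9) divides 10. Since 1 | 10, solutions exist.

Yes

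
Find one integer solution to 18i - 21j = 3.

Step 1: Check solvability.
gcd(18, 21) = 3
Since 3 divides 3, solutions exist.

Step 2: Apply extended Euclidean algorithm to find gcd.
We find integers such that 18*x0 + 21*y0 = 3

Step 3: Scale the particular solution.
Multiply by 3/3 = 1:
i = -1, j = -1

Step 4: Verify.
18*(-1) - 21*(-1) = 3 = 3 ✓

i = -1, j = -1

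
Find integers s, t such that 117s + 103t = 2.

Step 1: Check solvability.
gcd(117, 103) = 1
Since 1 divides 2, solutions exist.

Step 2: Apply extended Euclidean algorithm to find gcd.
We find integers such that 117*x0 + 103*y0 = 1

Step 3: Scale the particular solution.
Multiply by 2/1 = 2:
s = -44, t = 50

Step 4: Verify.
117*(-44) + 103*(50) = 2 = 2 ✓

s = -44, t = 50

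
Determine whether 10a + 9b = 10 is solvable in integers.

Step 1: Compute gcd(10, 9).
gcd(10, 9) = 1

Step 2: Check divisibility.
Does 1 divide 10? 10 = 1 x 10, so yes.

By the theorem on linear Diophantine equations, 10a + 9b = 10 has integer solutions if and only if gcd(10, 9) divides 10. Since 1 | 10, solutions exist.

Yes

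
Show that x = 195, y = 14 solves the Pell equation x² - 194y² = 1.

Compute x² = 195² = 38025
Compute 194y² = 194·14² = 194·196 = 38024
x² - 194y² = 38025 - 38024 = 1
Since this equals 1, (195, 14) is a solution.

Yes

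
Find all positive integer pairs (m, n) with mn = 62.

The positive divisors of 62 are: 1, 2, 31, 62.
Each divisor d gives the pair (d, 62/d):
(1, 62), (2, 31), (31, 2), (62, 1)

(1, 62), (2, 31), (31, 2), (62, 1)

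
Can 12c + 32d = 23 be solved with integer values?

Step 1: Compute gcd(12, 32).
gcd(12, 32) = 4

Step 2: Check divisibility.
Does 4 divide 23? 23 = 4 x 5 + 3, so no.

By the theorem on linear Diophantine equations, 12c + 32d = 23 has integer solutions if and only if gcd(12, 32) divides 23. Since 4 does not divide 23, no solutions exist.

No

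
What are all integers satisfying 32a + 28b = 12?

Step 1: Compute gcd(32, 28) = 4.
Since 4 divides 12, solutions exist.

Step 2: Find a particular solution using extended Euclidean algorithm.
We get a₀ = 3, b₀ = -3.
Check: 32*3 + 28*-3 = 12 = 12 ✓

Step 3: Write the general solution.
a = 3 + (28/4)t = 3 + 7t
b = -3 - (32/4)t = -3 - 8t
for any integer t.

a = 3 + 7t, b = -3 - 8t for integer t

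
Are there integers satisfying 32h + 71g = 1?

Step 1: Compute gcd(32, 71).
gcd(32, 71) = 1

Step 2: Check divisibility.
Does 1 divide 1? 1 = 1 x 1, so yes.

By the theorem on linear Diophantine equations, 32h + 71g = 1 has integer solutions if and only if gcd(32, 71) divides 1. Since 1 | 1, solutions exist.

Yes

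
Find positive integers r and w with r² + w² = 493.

We need to find integers r, w > 0 such that r² + w² = 493.
Trying r = 3: w² = 493 - 3² = 493 - 9 = 484
w = 22
Check: 3² + 22² = 9 + 484 = 493 ✓

493 = 3² + 22²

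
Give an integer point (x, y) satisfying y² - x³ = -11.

Try small integer x values and check whether x³ - 11 is a perfect square.
x = 15: x³ - 11 = 15³ - 11 = 3375 - 11 = 3364
Is 3364 a perfect square? 58² = 3364 ✓
So (x, y) = (15, 58) is a solution.

x = 15, y = 58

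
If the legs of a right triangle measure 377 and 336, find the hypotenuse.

c² = a² + b² = 377² + 336² = 142129 + 112896 = 255025
c = 505

505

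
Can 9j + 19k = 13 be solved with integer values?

Step 1: Compute gcd(9, 19).
gcd(9, 19) = 1

Step 2: Check divisibility.
Does 1 divide 13? 13 = 1 x 13, so yes.

By the theorem on linear Diophantine equations, 9j + 19k = 13 has integer solutions if and only if gcd(9, 19) divides 13. Since 1 | 13, solutions exist.

Yes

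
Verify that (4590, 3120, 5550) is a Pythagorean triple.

Compute a² + b² = 4590² + 3120² = 21068100 + 9734400 = 30802500
Compute c² = 5550² = 30802500
Since 30802500 = 30802500, confirmed.

Yes, it is a Pythagorean triple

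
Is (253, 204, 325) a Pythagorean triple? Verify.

Compute a² + b² = 253² + 204² = 64009 + 41616 = 105625
Compute c² = 325² = 105625
Since 105625 = 105625, confirmed.

Yes, it is a Pythagorean triple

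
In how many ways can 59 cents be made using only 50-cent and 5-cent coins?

We need non-negative integers (x, y) with 50x + 5y = 59.
For each x from 0 to 1, check if (59 - 50x) is a non-negative multiple of 5.
Solutions (x, y): none
Count: 0

0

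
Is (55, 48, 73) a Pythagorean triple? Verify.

Compute a² + b² = 55² + 48² = 3025 + 2304 = 5329
Compute c² = 73² = 5329
Since 5329 = 5329, confirmed.

Yes, it is a Pythagorean triple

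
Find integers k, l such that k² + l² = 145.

We need to find integers k, l > 0 such that k² + l² = 145.
Trying k = 1: l² = 145 - 1² = 145 - 1 = 144
l = 12
Check: 1² + 12² = 1 + 144 = 145 ✓

145 = 1² + 12²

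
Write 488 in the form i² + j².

We need to find integers i, j > 0 such that i² + j² = 488.
Trying i = 2: j² = 488 - 2² = 488 - 4 = 484
j = 22
Check: 2² + 22² = 4 + 484 = 488 ✓

488 = 2² + 22²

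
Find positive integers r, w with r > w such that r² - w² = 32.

Factor: r² - w² = (r+w)(r-w) = 32.
We need two factors of 32 with the same parity.
Use r+w = 16 and r-w = 2 (product 16·2 = 32).
Adding: 2r = 18, so r = 9.
Subtracting: 2w = 14, so w = 7.
Check: 9² - 7² = 81 - 49 = 32 ✓

r = 9, w = 7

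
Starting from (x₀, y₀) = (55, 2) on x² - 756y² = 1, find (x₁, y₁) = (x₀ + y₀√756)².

Solutions to x² - Dy² = 1 are generated by powers of (x₀ + y₀√D).
The next solution satisfies x₁ + y₁√756 = (x₀ + y₀√756)², giving:
x₁ = x₀² + 756y₀² = 55² + 756·2² = 3025 + 3024 = 6049
y₁ = 2x₀y₀ = 2·55·2 = 220

Verify: 6049² - 756·220² = 36590401 - 36590400 = 1 ✓

x = 6049, y = 220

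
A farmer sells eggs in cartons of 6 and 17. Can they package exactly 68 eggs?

We need non-negative a, b with 6a + 17b = 68.
gcd(6, 17) = 1 divides 68.
Try a = 0: 17b = 68 - 0 = 68, so b = 4.
One way: 0 cartons of 6 and 4 cartons of 17.

Yes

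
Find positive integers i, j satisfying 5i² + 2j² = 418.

Try small values of i and check whether (418 - 5i²)/2 is a perfect square.
i = 8: 5·8² = 320, so 2j² = 418 - 320 = 98, giving j² = 49, j = 7.
Check: 5·8² + 2·7² = 320 + 98 = 418 ✓

i = 8, j = 7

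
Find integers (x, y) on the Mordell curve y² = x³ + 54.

Try small integer x values and check whether x³ + 54 is a perfect square.
x = 3: x³ + 54 = 3³ + 54 = 27 + 54 = 81
Is 81 a perfect square? 9² = 81 ✓
So (x, y) = (3, 9) is a solution.

x = 3, y = 9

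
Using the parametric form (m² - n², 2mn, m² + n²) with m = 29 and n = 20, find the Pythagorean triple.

a = m² - n² = 29² - 20² = 841 - 400 = 441
b = 2mn = 2·29·20 = 1160
c = m² + n² = 841 + 400 = 1241
Verify: 441² + 1160² = 194481 + 1345600 = 1540081 = 1241² ✓

(441, 1160, 1241)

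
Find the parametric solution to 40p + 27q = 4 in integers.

Step 1: Compute gcd(40, 27) = 1.
Since 1 divides 4, solutions exist.

Step 2: Find a particular solution using extended Euclidean algorithm.
We get p₀ = -8, q₀ = 12.
Check: 40*-8 + 27*12 = 4 = 4 ✓

Step 3: Write the general solution.
p = -8 + (27/1)t = -8 + 27t
q = 12 - (40/1)t = 12 - 40t
for any integer t.

p = -8 + 27t, q = 12 - 40t for integer t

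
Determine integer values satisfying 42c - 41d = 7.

Step 1: Check solvability.
gcd(42, 41) = 1
Since 1 divides 7, solutions exist.

Step 2: Apply extended Euclidean algorithm to find gcd.
We find integers such that 42*x0 + 41*y0 = 1

Step 3: Scale the particular solution.
Multiply by 7/1 = 7:
c = 7, d = 7

Step 4: Verify.
42*(7) - 41*(7) = 7 = 7 ✓

c = 7, d = 7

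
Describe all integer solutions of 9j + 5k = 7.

Step 1: Compute gcd(9, 5) = 1.
Since 1 divides 7, solutions exist.

Step 2: Find a particular solution using extended Euclidean algorithm.
We get j₀ = -7, k₀ = 14.
Check: 9*-7 + 5*14 = 7 = 7 ✓

Step 3: Write the general solution.
j = -7 + (5/1)t = -7 + 5t
k = 14 - (9/1)t = 14 - 9t
for any integer t.

j = -7 + 5t, k = 14 - 9t for integer t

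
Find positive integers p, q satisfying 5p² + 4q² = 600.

Try small values of p and check whether (600 - 5p²)/4 is a perfect square.
p = 10: 5·10² = 500, so 4q² = 600 - 500 = 100, giving q² = 25, q = 5.
Check: 5·10² + 4·5² = 500 + 100 = 600 ✓

p = 10, q = 5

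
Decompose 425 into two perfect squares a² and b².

We need to find integers a, b > 0 such that a² + b² = 425.
Trying a = 5: b² = 425 - 5² = 425 - 25 = 400
b = 20
Check: 5² + 20² = 25 + 400 = 425 ✓

425 = 5² + 20²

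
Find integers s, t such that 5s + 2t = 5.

Step 1: Check solvability.
gcd(5, 2) = 1
Since 1 divides 5, solutions exist.

Step 2: Apply extended Euclidean algorithm to find gcd.
We find integers such that 5*x0 + 2*y0 = 1

Step 3: Scale the particular solution.
Multiply by 5/1 = 5:
s = 5, t = -10

Step 4: Verify.
5*(5) + 2*(-10) = 5 = 5 ✓

s = 5, t = -10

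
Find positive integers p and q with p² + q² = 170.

We need to find integers p, q > 0 such that p² + q² = 170.
Trying p = 1: q² = 170 - 1² = 170 - 1 = 169
q = 13
Check: 1² + 13² = 1 + 169 = 170 ✓

170 = 1² + 13²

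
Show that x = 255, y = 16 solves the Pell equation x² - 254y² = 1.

Compute x² = 255² = 65025
Compute 254y² = 254·16² = 254·256 = 65024
x² - 254y² = 65025 - 65024 = 1
Since this equals 1, (255, 16) is a solution.

Yes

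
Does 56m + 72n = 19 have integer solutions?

Step 1: Compute gcd(56, 72).
gcd(56, 72) = 8

Step 2: Check divisibility.
Does 8 divide 19? 19 = 8 x 2 + 3, so no.

By the theorem on linear Diophantine equations, 56m + 72n = 19 has integer solutions if and only if gcd(56, 72) divides 19. Since 8 does not divide 19, no solutions exist.

No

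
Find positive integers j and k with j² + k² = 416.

We need to find integers j, k > 0 such that j² + k² = 416.
Trying j = 4: k² = 416 - 4² = 416 - 16 = 400
k = 20
Check: 4² + 20² = 16 + 400 = 416 ✓

416 = 4² + 20²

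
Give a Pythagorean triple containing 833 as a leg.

We need the other leg and hypotenuse such that 833² + x² = c².
Take x = 840, c = 1183: 833² + 840² = 693889 + 705600 = 1399489 = 1183² ✓
Triple: (833, 840, 1183)

(833, 840, 1183)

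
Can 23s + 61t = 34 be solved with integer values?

Step 1: Compute gcd(23, 61).
gcd(23, 61) = 1

Step 2: Check divisibility.
Does 1 divide 34? 34 = 1 x 34, so yes.

By the theorem on linear Diophantine equations, 23s + 61t = 34 has integer solutions if and only if gcd(23, 61) divides 34. Since 1 | 34, solutions exist.

Yes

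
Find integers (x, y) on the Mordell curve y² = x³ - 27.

Try small integer x values and check whether x³ - 27 is a perfect square.
x = 3: x³ - 27 = 3³ - 27 = 27 - 27 = 0
Is 0 a perfect square? 0² = 0 ✓
So (x, y) = (3, 0) is a solution.

x = 3, y = 0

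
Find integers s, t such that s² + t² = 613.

We need to find integers s, t > 0 such that s² + t² = 613.
Trying s = 17: t² = 613 - 17² = 613 - 289 = 324
t = 18
Check: 17² + 18² = 289 + 324 = 613 ✓

613 = 17² + 18²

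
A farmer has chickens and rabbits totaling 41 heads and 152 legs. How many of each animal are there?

Let c = chickens, r = rabbits.
Heads: c + r = 41
Legs: 2c + 4r = 152
From the first equation, c = 41 - r. Substitute:
2(41 - r) + 4r = 152
82 + 2r = 152
r = (152 - 82)/2 = 35
c = 41 - 35 = 6

Chickens: 6, Rabbits: 35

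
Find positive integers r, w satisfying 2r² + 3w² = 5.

Try small values of r and check whether (5 - 2r²)/3 is a perfect square.
r = 1: 2·1² = 2, so 3w² = 5 - 2 = 3, giving w² = 1, w = 1.
Check: 2·1² + 3·1² = 2 + 3 = 5 ✓

r = 1, w = 1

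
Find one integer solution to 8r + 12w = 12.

Step 1: Check solvability.
gcd(8, 12) = 4
Since 4 divides 12, solutions exist.

Step 2: Apply extended Euclidean algorithm to find gcd.
We find integers such that 8*x0 + 12*y0 = 4

Step 3: Scale the particular solution.
Multiply by 12/4 = 3:
r = -3, w = 3

Step 4: Verify.
8*(-3) + 12*(3) = 12 = 12 ✓

r = -3, w = 3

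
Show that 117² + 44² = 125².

Compute a² + b² = 117² + 44² = 13689 + 1936 = 15625
Compute c² = 125² = 15625
Since 15625 = 15625, confirmed.

Yes, it is a Pythagorean triple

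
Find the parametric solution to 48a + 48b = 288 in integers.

Step 1: Compute gcd(48, 48) = 48.
Since 48 divides 288, solutions exist.

Step 2: Find a particular solution using extended Euclidean algorithm.
We get a₀ = 0, b₀ = 6.
Check: 48*0 + 48*6 = 288 = 288 ✓

Step 3: Write the general solution.
a = 0 + (48/48)t = 0 + 1t
b = 6 - (48/48)t = 6 - 1t
for any integer t.

a = 0 + 1t, b = 6 - 1t for integer t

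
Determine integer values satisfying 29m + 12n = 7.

Step 1: Check solvability.
gcd(29, 12) = 1
Since 1 divides 7, solutions exist.

Step 2: Apply extended Euclidean algorithm to find gcd.
We find integers such that 29*x0 + 12*y0 = 1

Step 3: Scale the particular solution.
Multiply by 7/1 = 7:
m = 35, n = -84

Step 4: Verify.
29*(35) + 12*(-84) = 7 = 7 ✓

m = 35, n = -84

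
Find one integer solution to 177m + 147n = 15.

Step 1: Check solvability.
gcd(177, 147) = 3
Since 3 divides 15, solutions exist.

Step 2: Apply extended Euclidean algorithm to find gcd.
We find integers such that 177*x0 + 147*y0 = 3

Step 3: Scale the particular solution.
Multiply by 15/3 = 5:
m = 25, n = -30

Step 4: Verify.
177*(25) + 147*(-30) = 15 = 15 ✓

m = 25, n = -30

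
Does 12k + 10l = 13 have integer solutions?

Step 1: Compute gcd(12, 10).
gcd(12, 10) = 2

Step 2: Check divisibility.
Does 2 divide 13? 13 = 2 x 6 + 1, so no.

By the theorem on linear Diophantine equations, 12k + 10l = 13 has integer solutions if and only if gcd(12, 10) divides 13. Since 2 does not divide 13, no solutions exist.

No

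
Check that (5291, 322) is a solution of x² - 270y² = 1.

Compute x² = 5291² = 27994681
Compute 270y² = 270·322² = 270·103684 = 27994680
x² - 270y² = 27994681 - 27994680 = 1
Since this equals 1, (5291, 322) is a solution.

Yes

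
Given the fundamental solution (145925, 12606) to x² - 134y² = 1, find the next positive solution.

Solutions to x² - Dy² = 1 are generated by powers of (x₀ + y₀√D).
The next solution satisfies x₁ + y₁√134 = (x₀ + y₀√134)², giving:
x₁ = x₀² + 134y₀² = 145925² + 134·12606² = 21294105625 + 21294105624 = 42588211249
y₁ = 2x₀y₀ = 2·145925·12606 = 3679061100

Verify: 42588211249² - 134·3679061100² = 1813755737389450140001 - 1813755737389450140000 = 1 ✓

x = 42588211249, y = 3679061100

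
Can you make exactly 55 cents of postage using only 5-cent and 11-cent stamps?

We need non-negative x, y with 5x + 11y = 55.
gcd(5, 11) = 1 divides 55, so integer solutions exist.
Search for a non-negative one: x = 0 gives 11y = 55 - 0 = 55, so y = 5.
Check: 5·0 + 11·5 = 55 ✓

Yes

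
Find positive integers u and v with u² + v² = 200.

We need to find integers u, v > 0 such that u² + v² = 200.
Trying u = 2: v² = 200 - 2² = 200 - 4 = 196
v = 14
Check: 2² + 14² = 4 + 196 = 200 ✓

200 = 2² + 14²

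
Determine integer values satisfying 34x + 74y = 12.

Step 1: Check solvability.
gcd(34, 74) = 2
Since 2 divides 12, solutions exist.

Step 2: Apply extended Euclidean algorithm to find gcd.
We find integers such that 34*x0 + 74*y0 = 2

Step 3: Scale the particular solution.
Multiply by 12/2 = 6:
x = -78, y = 36

Step 4: Verify.
34*(-78) + 74*(36) = 12 = 12 ✓

x = -78, y = 36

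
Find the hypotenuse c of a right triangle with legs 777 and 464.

c² = a² + b² = 777² + 464² = 603729 + 215296 = 819025
c = sqrt(819025) = 905

905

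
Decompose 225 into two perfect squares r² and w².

We need to find integers r, w > 0 such that r² + w² = 225.
Trying r = 9: w² = 225 - 9² = 225 - 81 = 144
w = 12
Check: 9² + 12² = 81 + 144 = 225 ✓

225 = 9² + 12²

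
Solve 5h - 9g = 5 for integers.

Step 1: Check solvability.
gcd(5, 9) = 1
Since 1 divides 5, solutions exist.

Step 2: Apply extended Euclidean algorithm to find gcd.
We find integers such that 5*x0 + 9*y0 = 1

Step 3: Scale the particular solution.
Multiply by 5/1 = 5:
h = 10, g = 5

Step 4: Verify.
5*(10) - 9*(5) = 5 = 5 ✓

h = 10, g = 5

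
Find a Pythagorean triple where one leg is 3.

We need the other leg and hypotenuse such that 3² + x² = c².
Take x = 4, c = 5: 3² + 4² = 9 + 16 = 25 = 5² ✓
Triple: (3, 4, 5)

(3, 4, 5)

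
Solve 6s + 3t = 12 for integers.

Step 1: Check solvability.
gcd(6, 3) = 3
Since 3 divides 12, solutions exist.

Step 2: Apply extended Euclidean algorithm to find gcd.
We find integers such that 6*x0 + 3*y0 = 3

Step 3: Scale the particular solution.
Multiply by 12/3 = 4:
s = 0, t = 4

Step 4: Verify.
6*(0) + 3*(4) = 12 = 12 ✓

s = 0, t = 4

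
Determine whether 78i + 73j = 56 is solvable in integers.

Step 1: Compute gcd(78, 73).
gcd(78, 73) = 1

Step 2: Check divisibility.
Does 1 divide 56? 56 = 1 x 56, so yes.

By the theorem on linear Diophantine equations, 78i + 73j = 56 has integer solutions if and only if gcd(78, 73) divides 56. Since 1 | 56, solutions exist.

Yes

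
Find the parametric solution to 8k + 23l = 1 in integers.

Step 1: Compute gcd(8, 23) = 1.
Since 1 divides 1, solutions exist.

Step 2: Find a particular solution using extended Euclidean algorithm.
We get k₀ = 3, l₀ = -1.
Check: 8*3 + 23*-1 = 1 = 1 ✓

Step 3: Write the general solution.
k = 3 + (23/1)t = 3 + 23t
l = -1 - (8/1)t = -1 - 8t
for any integer t.

k = 3 + 23t, l = -1 - 8t for integer t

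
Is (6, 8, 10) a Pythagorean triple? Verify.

Compute a² + b² = 6² + 8² = 36 + 64 = 100
Compute c² = 10² = 100
Since 100 = 100, confirmed.

Yes, it is a Pythagorean triple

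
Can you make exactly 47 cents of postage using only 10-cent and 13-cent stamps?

We need non-negative x, y with 10x + 13y = 47.
gcd(10, 13) = 1 divides 47, so integer solutions exist, but checking x = 0..4 shows none with y ≥ 0.
So 47 cannot be made with non-negative stamp counts.

No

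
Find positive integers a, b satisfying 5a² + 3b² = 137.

Try small values of a and check whether (137 - 5a²)/3 is a perfect square.
a = 5: 5·5² = 125, so 3b² = 137 - 125 = 12, giving b² = 4, b = 2.
Check: 5·5² + 3·2² = 125 + 12 = 137 ✓

a = 5, b = 2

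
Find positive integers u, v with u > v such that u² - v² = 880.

Factor: u² - v² = (u+v)(u-v) = 880.
We need two factors of 880 with the same parity.
Use u+v = 440 and u-v = 2 (product 440·2 = 880).
Adding: 2u = 442, so u = 221.
Subtracting: 2v = 438, so v = 219.
Check: 221² - 219² = 48841 - 47961 = 880 ✓

u = 221, v = 219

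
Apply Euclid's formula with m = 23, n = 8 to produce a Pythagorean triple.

a = m² - n² = 23² - 8² = 529 - 64 = 465
b = 2mn = 2·23·8 = 368
c = m² + n² = 529 + 64 = 593
Verify: 465² + 368² = 216225 + 135424 = 351649 = 593² ✓

(465, 368, 593)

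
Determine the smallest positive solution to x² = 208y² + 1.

We seek the smallest positive integers (x, y) with x² - 208y² = 1, i.e., x² = 208y² + 1.
Try successive y values:
y = 1: x² = 208·1² + 1 = 209, not a perfect square
y = 2: x² = 208·2² + 1 = 833, not a perfect square
y = 3: x² = 208·3² + 1 = 1873, not a perfect square
... continuing the search (or via continued fractions) ...
y = 45: x² = 208·45² + 1 = 421201, x = 649 ✓

Verify: 649² - 208·45² = 421201 - 421200 = 1 ✓

x = 649, y = 45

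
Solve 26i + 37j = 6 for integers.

Step 1: Check solvability.
gcd(26, 37) = 1
Since 1 divides 6, solutions exist.

Step 2: Apply extended Euclidean algorithm to find gcd.
We find integers such that 26*x0 + 37*y0 = 1

Step 3: Scale the particular solution.
Multiply by 6/1 = 6:
i = 60, j = -42

Step 4: Verify.
26*(60) + 37*(-42) = 6 = 6 ✓

i = 60, j = -42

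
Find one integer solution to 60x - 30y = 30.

Step 1: Check solvability.
gcd(60, 30) = 30
Since 30 divides 30, solutions exist.

Step 2: Apply extended Euclidean algorithm to find gcd.
We find integers such that 60*x0 + 30*y0 = 30

Step 3: Scale the particular solution.
Multiply by 30/30 = 1:
x = 0, y = -1

Step 4: Verify.
60*(0) - 30*(-1) = 30 = 30 ✓

x = 0, y = -1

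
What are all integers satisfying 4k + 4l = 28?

Step 1: Compute gcd(4, 4) = 4.
Since 4 divides 28, solutions exist.

Step 2: Find a particular solution using extended Euclidean algorithm.
We get k₀ = 0, l₀ = 7.
Check: 4*0 + 4*7 = 28 = 28 ✓

Step 3: Write the general solution.
k = 0 + (4/4)t = 0 + 1t
l = 7 - (4/4)t = 7 - 1t
for any integer t.

k = 0 + 1t, l = 7 - 1t for integer t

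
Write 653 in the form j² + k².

We need to find integers j, k > 0 such that j² + k² = 653.
Trying j = 13: k² = 653 - 13² = 653 - 169 = 484
k = 22
Check: 13² + 22² = 169 + 484 = 653 ✓

653 = 13² + 22²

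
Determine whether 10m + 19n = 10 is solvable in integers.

Step 1: Compute gcd(10, 19).
gcd(10, 19) = 1

Step 2: Check divisibility.
Does 1 divide 10? 10 = 1 x 10, so yes.

By the theorem on linear Diophantine equations, 10m + 19n = 10 has integer solutions if and only if gcd(10, 19) divides 10. Since 1 | 10, solutions exist.

Yes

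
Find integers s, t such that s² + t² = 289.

We need to find integers s, t > 0 such that s² + t² = 289.
Trying s = 8: t² = 289 - 8² = 289 - 64 = 225
t = 15
Check: 8² + 15² = 64 + 225 = 289 ✓

289 = 8² + 15²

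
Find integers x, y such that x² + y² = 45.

We need to find integers x, y > 0 such that x² + y² = 45.
Trying x = 3: y² = 45 - 3² = 45 - 9 = 36
y = 6
Check: 3² + 6² = 9 + 36 = 45 ✓

45 = 3² + 6²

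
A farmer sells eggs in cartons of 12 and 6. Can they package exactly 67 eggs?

We need non-negative a, b with 12a + 6b = 67.
gcd(12, 6) = 6, and 6 does not divide 67.
No integer solutions exist.

No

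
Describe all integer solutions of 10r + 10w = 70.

Step 1: Compute gcd(10, 10) = 10.
Since 10 divides 70, solutions exist.

Step 2: Find a particular solution using extended Euclidean algorithm.
We get r₀ = 0, w₀ = 7.
Check: 10*0 + 10*7 = 70 = 70 ✓

Step 3: Write the general solution.
r = 0 + (10/10)t = 0 + 1t
w = 7 - (10/10)t = 7 - 1t
for any integer t.

r = 0 + 1t, w = 7 - 1t for integer t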